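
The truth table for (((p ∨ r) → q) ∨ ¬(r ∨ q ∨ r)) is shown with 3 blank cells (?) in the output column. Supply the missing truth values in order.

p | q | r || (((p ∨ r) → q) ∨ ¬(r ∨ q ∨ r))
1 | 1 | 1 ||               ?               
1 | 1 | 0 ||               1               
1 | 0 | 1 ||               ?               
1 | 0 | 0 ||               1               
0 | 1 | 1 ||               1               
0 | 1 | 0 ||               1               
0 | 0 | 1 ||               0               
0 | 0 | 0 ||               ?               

Row p=1, q=1, r=1: ((p ∨ r) → q) = 1, ¬(r ∨ q ∨ r) = 0, so (((p ∨ r) → q) ∨ ¬(r ∨ q ∨ r)) = 1.
Row p=1, q=0, r=1: ((p ∨ r) → q) = 0, ¬(r ∨ q ∨ r) = 0, so (((p ∨ r) → q) ∨ ¬(r ∨ q ∨ r)) = 0.
Row p=0, q=0, r=0: ((p ∨ r) → q) = 1, ¬(r ∨ q ∨ r) = 1, so (((p ∨ r) → q) ∨ ¬(r ∨ q ∨ r)) = 1.

1, 0, 1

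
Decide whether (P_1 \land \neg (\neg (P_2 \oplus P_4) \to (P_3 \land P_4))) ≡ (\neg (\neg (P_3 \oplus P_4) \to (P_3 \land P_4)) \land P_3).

P_1  P_2  P_3  P_4  |  φ  ψ
 T    T    T    T   |  F  F
 T    T    T    F   |  F  F
 T    T    F    T   |  T  F
 T    T    F    F   |  F  F
 T    F    T    T   |  F  F
 T    F    T    F   |  T  F
 T    F    F    T   |  F  F
 T    F    F    F   |  T  F
 F    T    T    T   |  F  F
 F    T    T    F   |  F  F
 F    T    F    T   |  F  F
 F    T    F    F   |  F  F
 F    F    T    T   |  F  F
 F    F    T    F   |  F  F
 F    F    F    T   |  F  F
 F    F    F    F   |  F  F
The columns differ at P_1=T, P_2=T, P_3=F, P_4=T (φ=T, ψ=F), so they are not equivalent.

not equivalent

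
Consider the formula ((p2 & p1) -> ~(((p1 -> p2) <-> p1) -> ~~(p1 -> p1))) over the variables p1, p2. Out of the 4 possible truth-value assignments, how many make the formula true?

3

p1 | p2 || (p2 & p1) | (p1 -> p2) | ((p1 -> p2) <-> p1) | (p1 -> p1) | ~(p1 -> p1) | ~~(p1 -> p1) | φ
T  | T  ||     T     |     T      |          T          |     T      |      F      |      T       | F
T  | F  ||     F     |     F      |          F          |     T      |      F      |      T       | T
F  | T  ||     F     |     T      |          F          |     T      |      F      |      T       | T
F  | F  ||     F     |     T      |          F          |     T      |      F      |      T       | T
The formula is true on 3 of the 4 rows.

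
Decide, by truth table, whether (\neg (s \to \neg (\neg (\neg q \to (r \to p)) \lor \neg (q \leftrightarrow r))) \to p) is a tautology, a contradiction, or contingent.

contingent

  p   |   q   |   r   |   s   | \neg q | (r \to p) | (\neg q \to (r \to p)) | \neg (\neg q \to (r \to p)) | (q \leftrightarrow r) | \neg (q \leftrightarrow r) |   φ  
----- | ----- | ----- | ----- | ------ | --------- | ---------------------- | --------------------------- | --------------------- | -------------------------- | -----
False | False | False | False |  True  |    True   |          True          |            False            |          True         |           False            |  True
False | False | False |  True |  True  |    True   |          True          |            False            |          True         |           False            |  True
False | False |  True | False |  True  |   False   |         False          |             True            |         False         |            True            |  True
False | False |  True |  True |  True  |   False   |         False          |             True            |         False         |            True            | False
False |  True | False | False | False  |    True   |          True          |            False            |         False         |            True            |  True
False |  True | False |  True | False  |    True   |          True          |            False            |         False         |            True            | False
False |  True |  True | False | False  |   False   |          True          |            False            |          True         |           False            |  True
False |  True |  True |  True | False  |   False   |          True          |            False            |          True         |           False            |  True
 True | False | False | False |  True  |    True   |          True          |            False            |          True         |           False            |  True
 True | False | False |  True |  True  |    True   |          True          |            False            |          True         |           False            |  True
 True | False |  True | False |  True  |    True   |          True          |            False            |         False         |            True            |  True
 True | False |  True |  True |  True  |    True   |          True          |            False            |         False         |            True            |  True
 True |  True | False | False | False  |    True   |          True          |            False            |         False         |            True            |  True
 True |  True | False |  True | False  |    True   |          True          |            False            |         False         |            True            |  True
 True |  True |  True | False | False  |    True   |          True          |            False            |          True         |           False            |  True
 True |  True |  True |  True | False  |    True   |          True          |            False            |          True         |           False            |  True
14 of 16 rows are True, so the formula is contingent.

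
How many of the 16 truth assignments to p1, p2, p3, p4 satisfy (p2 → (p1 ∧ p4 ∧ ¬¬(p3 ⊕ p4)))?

p1 | p2 | p3 | p4 | (p2 → (p1 ∧ p4 ∧ ¬¬(p3 ⊕ p4)))
-- | -- | -- | -- | ------------------------------
1  | 1  | 1  | 1  |               0               
1  | 1  | 1  | 0  |               0               
1  | 1  | 0  | 1  |               1               
1  | 1  | 0  | 0  |               0               
1  | 0  | 1  | 1  |               1               
1  | 0  | 1  | 0  |               1               
1  | 0  | 0  | 1  |               1               
1  | 0  | 0  | 0  |               1               
0  | 1  | 1  | 1  |               0               
0  | 1  | 1  | 0  |               0               
0  | 1  | 0  | 1  |               0               
0  | 1  | 0  | 0  |               0               
0  | 0  | 1  | 1  |               1               
0  | 0  | 1  | 0  |               1               
0  | 0  | 0  | 1  |               1               
0  | 0  | 0  | 0  |               1               
The formula is true on 9 of the 16 rows.

9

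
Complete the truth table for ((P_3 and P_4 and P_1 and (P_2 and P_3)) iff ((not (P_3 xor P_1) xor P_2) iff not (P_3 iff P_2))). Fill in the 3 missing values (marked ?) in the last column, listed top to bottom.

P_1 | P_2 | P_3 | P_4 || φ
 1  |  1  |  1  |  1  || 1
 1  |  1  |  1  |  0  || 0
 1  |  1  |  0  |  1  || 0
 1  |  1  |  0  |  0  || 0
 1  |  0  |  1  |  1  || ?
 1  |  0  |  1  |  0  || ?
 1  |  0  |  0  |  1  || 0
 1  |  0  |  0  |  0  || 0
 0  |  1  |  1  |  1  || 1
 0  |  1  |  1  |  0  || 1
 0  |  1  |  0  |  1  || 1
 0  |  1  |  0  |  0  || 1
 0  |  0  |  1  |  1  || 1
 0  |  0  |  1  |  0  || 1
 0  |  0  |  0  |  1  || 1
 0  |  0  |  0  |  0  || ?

Row P_1=1, P_2=0, P_3=1, P_4=1: (P_3 and P_4 and P_1 and (P_2 and P_3)) = 0, ((not (P_3 xor P_1) xor P_2) iff not (P_3 iff P_2)) = 1, so the formula = 0.
Row P_1=1, P_2=0, P_3=1, P_4=0: (P_3 and P_4 and P_1 and (P_2 and P_3)) = 0, ((not (P_3 xor P_1) xor P_2) iff not (P_3 iff P_2)) = 1, so the formula = 0.
Row P_1=0, P_2=0, P_3=0, P_4=0: (P_3 and P_4 and P_1 and (P_2 and P_3)) = 0, ((not (P_3 xor P_1) xor P_2) iff not (P_3 iff P_2)) = 0, so the formula = 1.

0, 0, 1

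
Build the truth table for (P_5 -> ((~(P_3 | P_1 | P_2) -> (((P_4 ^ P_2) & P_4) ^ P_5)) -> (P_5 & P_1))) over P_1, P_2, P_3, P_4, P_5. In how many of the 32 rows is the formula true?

P_1 | P_2 | P_3 | P_4 | P_5 | φ
--- | --- | --- | --- | --- | -
 T  |  T  |  T  |  T  |  T  | T
 T  |  T  |  T  |  T  |  F  | T
 T  |  T  |  T  |  F  |  T  | T
 T  |  T  |  T  |  F  |  F  | T
 T  |  T  |  F  |  T  |  T  | T
 T  |  T  |  F  |  T  |  F  | T
 T  |  T  |  F  |  F  |  T  | T
 T  |  T  |  F  |  F  |  F  | T
 T  |  F  |  T  |  T  |  T  | T
 T  |  F  |  T  |  T  |  F  | T
 T  |  F  |  T  |  F  |  T  | T
 T  |  F  |  T  |  F  |  F  | T
 T  |  F  |  F  |  T  |  T  | T
 T  |  F  |  F  |  T  |  F  | T
 T  |  F  |  F  |  F  |  T  | T
 T  |  F  |  F  |  F  |  F  | T
 F  |  T  |  T  |  T  |  T  | F
 F  |  T  |  T  |  T  |  F  | T
 F  |  T  |  T  |  F  |  T  | F
 F  |  T  |  T  |  F  |  F  | T
 F  |  T  |  F  |  T  |  T  | F
 F  |  T  |  F  |  T  |  F  | T
 F  |  T  |  F  |  F  |  T  | F
 F  |  T  |  F  |  F  |  F  | T
 F  |  F  |  T  |  T  |  T  | F
 F  |  F  |  T  |  T  |  F  | T
 F  |  F  |  T  |  F  |  T  | F
 F  |  F  |  T  |  F  |  F  | T
 F  |  F  |  F  |  T  |  T  | T
 F  |  F  |  F  |  T  |  F  | T
 F  |  F  |  F  |  F  |  T  | F
 F  |  F  |  F  |  F  |  F  | T
The formula is true on 25 of the 32 rows.

25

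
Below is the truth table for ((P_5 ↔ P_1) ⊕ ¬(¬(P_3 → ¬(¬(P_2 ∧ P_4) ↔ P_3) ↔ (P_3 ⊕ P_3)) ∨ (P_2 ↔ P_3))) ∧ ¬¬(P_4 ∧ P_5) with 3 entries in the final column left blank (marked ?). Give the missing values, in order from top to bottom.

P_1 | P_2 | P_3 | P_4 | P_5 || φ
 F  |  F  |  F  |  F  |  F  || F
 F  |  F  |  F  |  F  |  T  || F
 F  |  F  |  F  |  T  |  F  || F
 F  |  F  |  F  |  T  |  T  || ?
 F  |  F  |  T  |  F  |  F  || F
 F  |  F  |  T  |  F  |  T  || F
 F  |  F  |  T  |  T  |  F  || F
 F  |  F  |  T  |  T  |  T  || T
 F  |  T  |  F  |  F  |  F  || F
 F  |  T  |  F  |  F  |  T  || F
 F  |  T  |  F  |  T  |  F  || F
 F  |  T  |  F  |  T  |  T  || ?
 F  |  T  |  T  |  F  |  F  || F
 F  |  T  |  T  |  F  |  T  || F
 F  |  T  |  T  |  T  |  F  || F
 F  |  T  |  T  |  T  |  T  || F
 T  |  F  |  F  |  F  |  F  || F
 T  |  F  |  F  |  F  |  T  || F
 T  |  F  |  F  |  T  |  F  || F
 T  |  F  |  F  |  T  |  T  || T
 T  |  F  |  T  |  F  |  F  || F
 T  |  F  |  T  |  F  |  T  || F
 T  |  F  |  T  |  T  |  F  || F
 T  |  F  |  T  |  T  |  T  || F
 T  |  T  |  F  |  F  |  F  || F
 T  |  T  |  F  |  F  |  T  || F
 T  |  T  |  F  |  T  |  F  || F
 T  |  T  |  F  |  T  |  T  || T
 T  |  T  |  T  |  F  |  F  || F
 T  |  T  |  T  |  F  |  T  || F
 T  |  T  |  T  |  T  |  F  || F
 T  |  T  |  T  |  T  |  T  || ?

Row P_1=F, P_2=F, P_3=F, P_4=T, P_5=T: ((P_5 ↔ P_1) ⊕ ¬(¬(P_3 → ¬(¬(P_2 ∧ P_4) ↔ P_3) ↔ (P_3 ⊕ P_3)) ∨ (P_2 ↔ P_3))) = F, ¬¬(P_4 ∧ P_5) = T, so the formula = F.
Row P_1=F, P_2=T, P_3=F, P_4=T, P_5=T: ((P_5 ↔ P_1) ⊕ ¬(¬(P_3 → ¬(¬(P_2 ∧ P_4) ↔ P_3) ↔ (P_3 ⊕ P_3)) ∨ (P_2 ↔ P_3))) = F, ¬¬(P_4 ∧ P_5) = T, so the formula = F.
Row P_1=T, P_2=T, P_3=T, P_4=T, P_5=T: ((P_5 ↔ P_1) ⊕ ¬(¬(P_3 → ¬(¬(P_2 ∧ P_4) ↔ P_3) ↔ (P_3 ⊕ P_3)) ∨ (P_2 ↔ P_3))) = T, ¬¬(P_4 ∧ P_5) = T, so the formula = T.

F, F, T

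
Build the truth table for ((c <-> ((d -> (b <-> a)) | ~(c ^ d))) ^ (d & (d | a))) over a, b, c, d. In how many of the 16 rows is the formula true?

a | b | c | d || φ
T | T | T | T || F
T | T | T | F || T
T | T | F | T || T
T | T | F | F || F
T | F | T | T || F
T | F | T | F || T
T | F | F | T || F
T | F | F | F || F
F | T | T | T || F
F | T | T | F || T
F | T | F | T || F
F | T | F | F || F
F | F | T | T || F
F | F | T | F || T
F | F | F | T || T
F | F | F | F || F
The formula is true on 6 of the 16 rows.

6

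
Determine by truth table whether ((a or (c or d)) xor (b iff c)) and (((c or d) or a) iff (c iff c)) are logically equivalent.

not equivalent

a  b  c  d  |  φ  ψ
T  T  T  T  |  F  T
T  T  T  F  |  F  T
T  T  F  T  |  T  T
T  T  F  F  |  T  T
T  F  T  T  |  T  T
T  F  T  F  |  T  T
T  F  F  T  |  F  T
T  F  F  F  |  F  T
F  T  T  T  |  F  T
F  T  T  F  |  F  T
F  T  F  T  |  T  T
F  T  F  F  |  F  F
F  F  T  T  |  T  T
F  F  T  F  |  T  T
F  F  F  T  |  F  T
F  F  F  F  |  T  F
The columns differ at a=T, b=T, c=T, d=T (φ=F, ψ=T), so they are not equivalent.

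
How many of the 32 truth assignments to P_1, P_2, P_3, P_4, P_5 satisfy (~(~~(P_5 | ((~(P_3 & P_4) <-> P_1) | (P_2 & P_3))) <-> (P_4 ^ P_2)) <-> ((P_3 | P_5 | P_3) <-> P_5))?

16

P_1 | P_2 | P_3 | P_4 | P_5 | φ
--- | --- | --- | --- | --- | -
 0  |  0  |  0  |  0  |  0  | 0
 0  |  0  |  0  |  0  |  1  | 1
 0  |  0  |  0  |  1  |  0  | 1
 0  |  0  |  0  |  1  |  1  | 0
 0  |  0  |  1  |  0  |  0  | 1
 0  |  0  |  1  |  0  |  1  | 1
 0  |  0  |  1  |  1  |  0  | 1
 0  |  0  |  1  |  1  |  1  | 0
 0  |  1  |  0  |  0  |  0  | 1
 0  |  1  |  0  |  0  |  1  | 0
 0  |  1  |  0  |  1  |  0  | 0
 0  |  1  |  0  |  1  |  1  | 1
 0  |  1  |  1  |  0  |  0  | 1
 0  |  1  |  1  |  0  |  1  | 0
 0  |  1  |  1  |  1  |  0  | 0
 0  |  1  |  1  |  1  |  1  | 1
 1  |  0  |  0  |  0  |  0  | 1
 1  |  0  |  0  |  0  |  1  | 1
 1  |  0  |  0  |  1  |  0  | 0
 1  |  0  |  0  |  1  |  1  | 0
 1  |  0  |  1  |  0  |  0  | 0
 1  |  0  |  1  |  0  |  1  | 1
 1  |  0  |  1  |  1  |  0  | 0
 1  |  0  |  1  |  1  |  1  | 0
 1  |  1  |  0  |  0  |  0  | 0
 1  |  1  |  0  |  0  |  1  | 0
 1  |  1  |  0  |  1  |  0  | 1
 1  |  1  |  0  |  1  |  1  | 1
 1  |  1  |  1  |  0  |  0  | 1
 1  |  1  |  1  |  0  |  1  | 0
 1  |  1  |  1  |  1  |  0  | 0
 1  |  1  |  1  |  1  |  1  | 1
The formula is true on 16 of the 32 rows.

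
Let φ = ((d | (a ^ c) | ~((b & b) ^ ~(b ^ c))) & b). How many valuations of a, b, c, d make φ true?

7

a  b  c  d  |  (a ^ c)  (b & b)  (b ^ c)  ~(b ^ c)  ((b & b) ^ ~(b ^ c))  ~((b & b) ^ ~(b ^ c))  φ
T  T  T  T  |     F        T        F        T               F                      T            T
T  T  T  F  |     F        T        F        T               F                      T            T
T  T  F  T  |     T        T        T        F               T                      F            T
T  T  F  F  |     T        T        T        F               T                      F            T
T  F  T  T  |     F        F        T        F               F                      T            F
T  F  T  F  |     F        F        T        F               F                      T            F
T  F  F  T  |     T        F        F        T               T                      F            F
T  F  F  F  |     T        F        F        T               T                      F            F
F  T  T  T  |     T        T        F        T               F                      T            T
F  T  T  F  |     T        T        F        T               F                      T            T
F  T  F  T  |     F        T        T        F               T                      F            T
F  T  F  F  |     F        T        T        F               T                      F            F
F  F  T  T  |     T        F        T        F               F                      T            F
F  F  T  F  |     T        F        T        F               F                      T            F
F  F  F  T  |     F        F        F        T               T                      F            F
F  F  F  F  |     F        F        F        T               T                      F            F
The formula is true on 7 of the 16 rows.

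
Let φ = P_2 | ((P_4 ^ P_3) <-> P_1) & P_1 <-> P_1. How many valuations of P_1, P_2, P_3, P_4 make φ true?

10

P_1 | P_2 | P_3 | P_4 | (P_4 ^ P_3) | ((P_4 ^ P_3) <-> P_1) | φ
--- | --- | --- | --- | ----------- | --------------------- | -
 1  |  1  |  1  |  1  |      0      |           0           | 1
 1  |  1  |  1  |  0  |      1      |           1           | 1
 1  |  1  |  0  |  1  |      1      |           1           | 1
 1  |  1  |  0  |  0  |      0      |           0           | 1
 1  |  0  |  1  |  1  |      0      |           0           | 0
 1  |  0  |  1  |  0  |      1      |           1           | 1
 1  |  0  |  0  |  1  |      1      |           1           | 1
 1  |  0  |  0  |  0  |      0      |           0           | 0
 0  |  1  |  1  |  1  |      0      |           1           | 0
 0  |  1  |  1  |  0  |      1      |           0           | 0
 0  |  1  |  0  |  1  |      1      |           0           | 0
 0  |  1  |  0  |  0  |      0      |           1           | 0
 0  |  0  |  1  |  1  |      0      |           1           | 1
 0  |  0  |  1  |  0  |      1      |           0           | 1
 0  |  0  |  0  |  1  |      1      |           0           | 1
 0  |  0  |  0  |  0  |      0      |           1           | 1
The formula is true on 10 of the 16 rows.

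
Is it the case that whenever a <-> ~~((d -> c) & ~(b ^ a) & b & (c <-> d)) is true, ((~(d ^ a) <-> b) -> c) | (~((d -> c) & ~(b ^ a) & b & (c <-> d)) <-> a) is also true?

no

a  b  c  d  |  φ  ψ
F  F  F  F  |  T  T
F  F  F  T  |  T  F
F  F  T  F  |  T  T
F  F  T  T  |  T  T
F  T  F  F  |  T  F
F  T  F  T  |  T  T
F  T  T  F  |  T  T
F  T  T  T  |  T  T
T  F  F  F  |  F  T
T  F  F  T  |  F  T
T  F  T  F  |  F  T
T  F  T  T  |  F  T
T  T  F  F  |  T  T
T  T  F  T  |  F  T
T  T  T  F  |  F  T
T  T  T  T  |  T  T
At a=F, b=F, c=F, d=T we have φ true but ψ false, so φ does not entail ψ.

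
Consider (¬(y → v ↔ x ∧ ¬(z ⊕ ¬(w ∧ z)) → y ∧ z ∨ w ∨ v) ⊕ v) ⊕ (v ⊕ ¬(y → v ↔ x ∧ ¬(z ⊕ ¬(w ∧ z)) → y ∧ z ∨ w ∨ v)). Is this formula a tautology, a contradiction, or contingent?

contradiction

x  y  z  w  v  |  φ
T  T  T  T  T  |  F
T  T  T  T  F  |  F
T  T  T  F  T  |  F
T  T  T  F  F  |  F
T  T  F  T  T  |  F
T  T  F  T  F  |  F
T  T  F  F  T  |  F
T  T  F  F  F  |  F
T  F  T  T  T  |  F
T  F  T  T  F  |  F
T  F  T  F  T  |  F
T  F  T  F  F  |  F
T  F  F  T  T  |  F
T  F  F  T  F  |  F
T  F  F  F  T  |  F
T  F  F  F  F  |  F
F  T  T  T  T  |  F
F  T  T  T  F  |  F
F  T  T  F  T  |  F
F  T  T  F  F  |  F
F  T  F  T  T  |  F
F  T  F  T  F  |  F
F  T  F  F  T  |  F
F  T  F  F  F  |  F
F  F  T  T  T  |  F
F  F  T  T  F  |  F
F  F  T  F  T  |  F
F  F  T  F  F  |  F
F  F  F  T  T  |  F
F  F  F  T  F  |  F
F  F  F  F  T  |  F
F  F  F  F  F  |  F
Every row is F, so the formula is a contradiction.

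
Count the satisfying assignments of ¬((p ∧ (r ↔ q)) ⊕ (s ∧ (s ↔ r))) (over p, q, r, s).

p  q  r  s  |  (r ↔ q)  (p ∧ (r ↔ q))  (s ↔ r)  (s ∧ (s ↔ r))  φ
T  T  T  T  |     T           T           T           T        T
T  T  T  F  |     T           T           F           F        F
T  T  F  T  |     F           F           F           F        T
T  T  F  F  |     F           F           T           F        T
T  F  T  T  |     F           F           T           T        F
T  F  T  F  |     F           F           F           F        T
T  F  F  T  |     T           T           F           F        F
T  F  F  F  |     T           T           T           F        F
F  T  T  T  |     T           F           T           T        F
F  T  T  F  |     T           F           F           F        T
F  T  F  T  |     F           F           F           F        T
F  T  F  F  |     F           F           T           F        T
F  F  T  T  |     F           F           T           T        F
F  F  T  F  |     F           F           F           F        T
F  F  F  T  |     T           F           F           F        T
F  F  F  F  |     T           F           T           F        T
The formula is true on 10 of the 16 rows.

10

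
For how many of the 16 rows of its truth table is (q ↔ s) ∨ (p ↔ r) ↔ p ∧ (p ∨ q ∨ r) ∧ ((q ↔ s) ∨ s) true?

8

p | q | r | s | φ
- | - | - | - | -
1 | 1 | 1 | 1 | 1
1 | 1 | 1 | 0 | 0
1 | 1 | 0 | 1 | 1
1 | 1 | 0 | 0 | 1
1 | 0 | 1 | 1 | 1
1 | 0 | 1 | 0 | 1
1 | 0 | 0 | 1 | 0
1 | 0 | 0 | 0 | 1
0 | 1 | 1 | 1 | 0
0 | 1 | 1 | 0 | 1
0 | 1 | 0 | 1 | 0
0 | 1 | 0 | 0 | 0
0 | 0 | 1 | 1 | 1
0 | 0 | 1 | 0 | 0
0 | 0 | 0 | 1 | 0
0 | 0 | 0 | 0 | 0
The formula is true on 8 of the 16 rows.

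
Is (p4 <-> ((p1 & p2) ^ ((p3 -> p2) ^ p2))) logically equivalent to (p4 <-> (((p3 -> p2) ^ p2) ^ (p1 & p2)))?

p1  p2  p3  p4  |  φ  ψ
1   1   1   1   |  1  1
1   1   1   0   |  0  0
1   1   0   1   |  1  1
1   1   0   0   |  0  0
1   0   1   1   |  0  0
1   0   1   0   |  1  1
1   0   0   1   |  1  1
1   0   0   0   |  0  0
0   1   1   1   |  0  0
0   1   1   0   |  1  1
0   1   0   1   |  0  0
0   1   0   0   |  1  1
0   0   1   1   |  0  0
0   0   1   0   |  1  1
0   0   0   1   |  1  1
0   0   0   0   |  0  0
The columns for φ and ψ agree on every row, so they are logically equivalent.

equivalent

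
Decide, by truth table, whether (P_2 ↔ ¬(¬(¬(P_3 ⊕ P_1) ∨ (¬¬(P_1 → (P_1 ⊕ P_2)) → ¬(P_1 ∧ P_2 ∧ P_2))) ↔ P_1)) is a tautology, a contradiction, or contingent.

contingent

 P_1  |  P_2  |  P_3  ||   φ  
False | False | False ||  True
False | False |  True ||  True
False |  True | False || False
False |  True |  True || False
 True | False | False || False
 True | False |  True || False
 True |  True | False ||  True
 True |  True |  True ||  True
4 of 8 rows are True, so the formula is contingent.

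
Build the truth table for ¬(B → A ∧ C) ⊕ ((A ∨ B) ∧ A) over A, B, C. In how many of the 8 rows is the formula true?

A | B | C || (A ∧ C) | (B → (A ∧ C)) | ¬(B → (A ∧ C)) | (A ∨ B) | ((A ∨ B) ∧ A) | (¬(B → (A ∧ C)) ⊕ ((A ∨ B) ∧ A))
0 | 0 | 0 ||    0    |       1       |       0        |    0    |       0       |                0                
0 | 0 | 1 ||    0    |       1       |       0        |    0    |       0       |                0                
0 | 1 | 0 ||    0    |       0       |       1        |    1    |       0       |                1                
0 | 1 | 1 ||    0    |       0       |       1        |    1    |       0       |                1                
1 | 0 | 0 ||    0    |       1       |       0        |    1    |       1       |                1                
1 | 0 | 1 ||    1    |       1       |       0        |    1    |       1       |                1                
1 | 1 | 0 ||    0    |       0       |       1        |    1    |       1       |                0                
1 | 1 | 1 ||    1    |       1       |       0        |    1    |       1       |                1                
The formula is true on 5 of the 8 rows.

5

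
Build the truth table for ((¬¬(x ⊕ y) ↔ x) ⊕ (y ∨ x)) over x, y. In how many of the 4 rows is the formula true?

x | y || (x ⊕ y) | ¬(x ⊕ y) | ¬¬(x ⊕ y) | (¬¬(x ⊕ y) ↔ x) | (y ∨ x) | ((¬¬(x ⊕ y) ↔ x) ⊕ (y ∨ x))
T | T ||    F    |    T     |     F     |        F        |    T    |              T             
T | F ||    T    |    F     |     T     |        T        |    T    |              F             
F | T ||    T    |    F     |     T     |        F        |    T    |              T             
F | F ||    F    |    T     |     F     |        T        |    F    |              T             
The formula is true on 3 of the 4 rows.

3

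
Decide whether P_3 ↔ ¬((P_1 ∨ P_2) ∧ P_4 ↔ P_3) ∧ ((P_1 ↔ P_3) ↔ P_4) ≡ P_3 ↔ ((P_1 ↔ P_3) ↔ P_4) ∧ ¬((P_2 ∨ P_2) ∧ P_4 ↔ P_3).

P_1 | P_2 | P_3 | P_4 | φ | ψ
--- | --- | --- | --- | - | -
 T  |  T  |  T  |  T  | F | F
 T  |  T  |  T  |  F  | F | F
 T  |  T  |  F  |  T  | T | T
 T  |  T  |  F  |  F  | T | T
 T  |  F  |  T  |  T  | F | T
 T  |  F  |  T  |  F  | F | F
 T  |  F  |  F  |  T  | T | T
 T  |  F  |  F  |  F  | T | T
 F  |  T  |  T  |  T  | F | F
 F  |  T  |  T  |  F  | T | T
 F  |  T  |  F  |  T  | F | F
 F  |  T  |  F  |  F  | T | T
 F  |  F  |  T  |  T  | F | F
 F  |  F  |  T  |  F  | T | T
 F  |  F  |  F  |  T  | T | T
 F  |  F  |  F  |  F  | T | T
The columns differ at P_1=T, P_2=F, P_3=T, P_4=T (φ=F, ψ=T), so they are not equivalent.

not equivalent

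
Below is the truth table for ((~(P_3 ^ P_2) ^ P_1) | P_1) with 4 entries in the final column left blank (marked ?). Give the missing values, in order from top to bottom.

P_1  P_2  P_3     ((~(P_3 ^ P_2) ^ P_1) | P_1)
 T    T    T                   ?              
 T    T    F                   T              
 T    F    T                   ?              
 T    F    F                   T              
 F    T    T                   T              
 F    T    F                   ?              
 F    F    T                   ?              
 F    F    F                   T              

Row P_1=T, P_2=T, P_3=T: (~(P_3 ^ P_2) ^ P_1) = F, so ((~(P_3 ^ P_2) ^ P_1) | P_1) = T.
Row P_1=T, P_2=F, P_3=T: (~(P_3 ^ P_2) ^ P_1) = T, so ((~(P_3 ^ P_2) ^ P_1) | P_1) = T.
Row P_1=F, P_2=T, P_3=F: (~(P_3 ^ P_2) ^ P_1) = F, so ((~(P_3 ^ P_2) ^ P_1) | P_1) = F.
Row P_1=F, P_2=F, P_3=T: (~(P_3 ^ P_2) ^ P_1) = F, so ((~(P_3 ^ P_2) ^ P_1) | P_1) = F.

T, T, F, F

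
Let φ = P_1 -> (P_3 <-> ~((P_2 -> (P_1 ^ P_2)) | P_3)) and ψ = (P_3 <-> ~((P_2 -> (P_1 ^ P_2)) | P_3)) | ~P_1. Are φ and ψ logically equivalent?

equivalent

P_1 | P_2 | P_3 || φ | ψ
 T  |  T  |  T  || F | F
 T  |  T  |  F  || F | F
 T  |  F  |  T  || F | F
 T  |  F  |  F  || T | T
 F  |  T  |  T  || T | T
 F  |  T  |  F  || T | T
 F  |  F  |  T  || T | T
 F  |  F  |  F  || T | T
The columns for φ and ψ agree on every row, so they are logically equivalent.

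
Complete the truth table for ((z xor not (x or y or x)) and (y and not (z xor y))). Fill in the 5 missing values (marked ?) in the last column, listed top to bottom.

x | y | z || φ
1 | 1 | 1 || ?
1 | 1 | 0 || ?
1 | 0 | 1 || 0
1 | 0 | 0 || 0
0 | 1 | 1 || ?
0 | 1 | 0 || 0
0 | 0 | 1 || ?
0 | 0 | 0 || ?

1, 0, 1, 0, 0

Row x=1, y=1, z=1: (z xor not (x or y or x)) = 1, (y and not (z xor y)) = 1, so the formula = 1.
Row x=1, y=1, z=0: (z xor not (x or y or x)) = 0, (y and not (z xor y)) = 0, so the formula = 0.
Row x=0, y=1, z=1: (z xor not (x or y or x)) = 1, (y and not (z xor y)) = 1, so the formula = 1.
Row x=0, y=0, z=1: (z xor not (x or y or x)) = 0, (y and not (z xor y)) = 0, so the formula = 0.
Row x=0, y=0, z=0: (z xor not (x or y or x)) = 1, (y and not (z xor y)) = 0, so the formula = 0.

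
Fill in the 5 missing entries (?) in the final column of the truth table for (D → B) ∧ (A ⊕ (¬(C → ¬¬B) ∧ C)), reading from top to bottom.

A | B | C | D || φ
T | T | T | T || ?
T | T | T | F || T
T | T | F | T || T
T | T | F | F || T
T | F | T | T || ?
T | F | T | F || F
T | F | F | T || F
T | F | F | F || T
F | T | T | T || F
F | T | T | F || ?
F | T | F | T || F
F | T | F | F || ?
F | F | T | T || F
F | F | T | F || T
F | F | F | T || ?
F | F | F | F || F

Row A=T, B=T, C=T, D=T: (D → B) = T, (A ⊕ (¬(C → ¬¬B) ∧ C)) = T, so the formula = T.
Row A=T, B=F, C=T, D=T: (D → B) = F, (A ⊕ (¬(C → ¬¬B) ∧ C)) = F, so the formula = F.
Row A=F, B=T, C=T, D=F: (D → B) = T, (A ⊕ (¬(C → ¬¬B) ∧ C)) = F, so the formula = F.
Row A=F, B=T, C=F, D=F: (D → B) = T, (A ⊕ (¬(C → ¬¬B) ∧ C)) = F, so the formula = F.
Row A=F, B=F, C=F, D=T: (D → B) = F, (A ⊕ (¬(C → ¬¬B) ∧ C)) = F, so the formula = F.

T, F, F, F, F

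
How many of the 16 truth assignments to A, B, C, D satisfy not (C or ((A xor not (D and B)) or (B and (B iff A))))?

3

A | B | C | D | (D and B) | not (D and B) | (A xor not (D and B)) | (B iff A) | (B and (B iff A)) | φ
- | - | - | - | --------- | ------------- | --------------------- | --------- | ----------------- | -
T | T | T | T |     T     |       F       |           T           |     T     |         T         | F
T | T | T | F |     F     |       T       |           F           |     T     |         T         | F
T | T | F | T |     T     |       F       |           T           |     T     |         T         | F
T | T | F | F |     F     |       T       |           F           |     T     |         T         | F
T | F | T | T |     F     |       T       |           F           |     F     |         F         | F
T | F | T | F |     F     |       T       |           F           |     F     |         F         | F
T | F | F | T |     F     |       T       |           F           |     F     |         F         | T
T | F | F | F |     F     |       T       |           F           |     F     |         F         | T
F | T | T | T |     T     |       F       |           F           |     F     |         F         | F
F | T | T | F |     F     |       T       |           T           |     F     |         F         | F
F | T | F | T |     T     |       F       |           F           |     F     |         F         | T
F | T | F | F |     F     |       T       |           T           |     F     |         F         | F
F | F | T | T |     F     |       T       |           T           |     T     |         F         | F
F | F | T | F |     F     |       T       |           T           |     T     |         F         | F
F | F | F | T |     F     |       T       |           T           |     T     |         F         | F
F | F | F | F |     F     |       T       |           T           |     T     |         F         | F
The formula is true on 3 of the 16 rows.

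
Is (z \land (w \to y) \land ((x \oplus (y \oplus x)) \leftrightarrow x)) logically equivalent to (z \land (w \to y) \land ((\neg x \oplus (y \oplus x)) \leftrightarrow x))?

not equivalent

x  y  z  w  |  φ  ψ
F  F  F  F  |  F  F
F  F  F  T  |  F  F
F  F  T  F  |  T  F
F  F  T  T  |  F  F
F  T  F  F  |  F  F
F  T  F  T  |  F  F
F  T  T  F  |  F  T
F  T  T  T  |  F  T
T  F  F  F  |  F  F
T  F  F  T  |  F  F
T  F  T  F  |  F  T
T  F  T  T  |  F  F
T  T  F  F  |  F  F
T  T  F  T  |  F  F
T  T  T  F  |  T  F
T  T  T  T  |  T  F
The columns differ at x=F, y=F, z=T, w=F (φ=T, ψ=F), so they are not equivalent.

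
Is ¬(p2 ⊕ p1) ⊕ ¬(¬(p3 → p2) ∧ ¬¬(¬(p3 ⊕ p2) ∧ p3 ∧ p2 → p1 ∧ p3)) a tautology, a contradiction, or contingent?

contingent

p1  p2  p3  |  φ
1   1   1   |  0
1   1   0   |  0
1   0   1   |  0
1   0   0   |  1
0   1   1   |  1
0   1   0   |  1
0   0   1   |  1
0   0   0   |  0
4 of 8 rows are 1, so the formula is contingent.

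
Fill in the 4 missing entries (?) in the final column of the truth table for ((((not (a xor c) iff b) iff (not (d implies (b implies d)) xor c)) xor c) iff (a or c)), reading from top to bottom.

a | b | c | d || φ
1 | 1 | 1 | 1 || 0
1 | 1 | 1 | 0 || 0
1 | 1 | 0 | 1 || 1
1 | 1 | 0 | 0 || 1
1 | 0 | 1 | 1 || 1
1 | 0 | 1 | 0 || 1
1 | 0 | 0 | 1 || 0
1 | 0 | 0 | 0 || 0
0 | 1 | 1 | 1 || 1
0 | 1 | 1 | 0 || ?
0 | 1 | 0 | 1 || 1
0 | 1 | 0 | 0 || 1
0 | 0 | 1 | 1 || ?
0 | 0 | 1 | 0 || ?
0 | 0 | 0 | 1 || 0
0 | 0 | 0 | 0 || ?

Row a=0, b=1, c=1, d=0: (((not (a xor c) iff b) iff (not (d implies (b implies d)) xor c)) xor c) = 1, (a or c) = 1, so the formula = 1.
Row a=0, b=0, c=1, d=1: (((not (a xor c) iff b) iff (not (d implies (b implies d)) xor c)) xor c) = 0, (a or c) = 1, so the formula = 0.
Row a=0, b=0, c=1, d=0: (((not (a xor c) iff b) iff (not (d implies (b implies d)) xor c)) xor c) = 0, (a or c) = 1, so the formula = 0.
Row a=0, b=0, c=0, d=0: (((not (a xor c) iff b) iff (not (d implies (b implies d)) xor c)) xor c) = 1, (a or c) = 0, so the formula = 0.

1, 0, 0, 0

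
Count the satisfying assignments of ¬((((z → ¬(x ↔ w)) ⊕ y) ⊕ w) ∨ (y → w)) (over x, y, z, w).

3

x  y  z  w  |  (x ↔ w)  ¬(x ↔ w)  (z → ¬(x ↔ w))  ((z → ¬(x ↔ w)) ⊕ y)  (((z → ¬(x ↔ w)) ⊕ y) ⊕ w)  (y → w)  φ
T  T  T  T  |     T        F            F                  T                        F                  T     F
T  T  T  F  |     F        T            T                  F                        F                  F     T
T  T  F  T  |     T        F            T                  F                        T                  T     F
T  T  F  F  |     F        T            T                  F                        F                  F     T
T  F  T  T  |     T        F            F                  F                        T                  T     F
T  F  T  F  |     F        T            T                  T                        T                  T     F
T  F  F  T  |     T        F            T                  T                        F                  T     F
T  F  F  F  |     F        T            T                  T                        T                  T     F
F  T  T  T  |     F        T            T                  F                        T                  T     F
F  T  T  F  |     T        F            F                  T                        T                  F     F
F  T  F  T  |     F        T            T                  F                        T                  T     F
F  T  F  F  |     T        F            T                  F                        F                  F     T
F  F  T  T  |     F        T            T                  T                        F                  T     F
F  F  T  F  |     T        F            F                  F                        F                  T     F
F  F  F  T  |     F        T            T                  T                        F                  T     F
F  F  F  F  |     T        F            T                  T                        T                  T     F
The formula is true on 3 of the 16 rows.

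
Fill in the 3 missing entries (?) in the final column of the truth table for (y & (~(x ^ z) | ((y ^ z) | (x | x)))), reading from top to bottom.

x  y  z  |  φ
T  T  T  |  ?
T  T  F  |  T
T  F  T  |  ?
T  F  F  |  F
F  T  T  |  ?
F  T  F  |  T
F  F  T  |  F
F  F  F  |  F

Row x=T, y=T, z=T: (~(x ^ z) | ((y ^ z) | (x | x))) = T, so the formula = T.
Row x=T, y=F, z=T: (~(x ^ z) | ((y ^ z) | (x | x))) = T, so the formula = F.
Row x=F, y=T, z=T: (~(x ^ z) | ((y ^ z) | (x | x))) = F, so the formula = F.

T, F, F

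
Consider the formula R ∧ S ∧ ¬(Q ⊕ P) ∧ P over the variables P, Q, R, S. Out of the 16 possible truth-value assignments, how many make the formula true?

1

P | Q | R | S | (Q ⊕ P) | ¬(Q ⊕ P) | (R ∧ S ∧ ¬(Q ⊕ P) ∧ P)
- | - | - | - | ------- | -------- | ----------------------
F | F | F | F |    F    |    T     |           F           
F | F | F | T |    F    |    T     |           F           
F | F | T | F |    F    |    T     |           F           
F | F | T | T |    F    |    T     |           F           
F | T | F | F |    T    |    F     |           F           
F | T | F | T |    T    |    F     |           F           
F | T | T | F |    T    |    F     |           F           
F | T | T | T |    T    |    F     |           F           
T | F | F | F |    T    |    F     |           F           
T | F | F | T |    T    |    F     |           F           
T | F | T | F |    T    |    F     |           F           
T | F | T | T |    T    |    F     |           F           
T | T | F | F |    F    |    T     |           F           
T | T | F | T |    F    |    T     |           F           
T | T | T | F |    F    |    T     |           F           
T | T | T | T |    F    |    T     |           T           
The formula is true on 1 of the 16 rows.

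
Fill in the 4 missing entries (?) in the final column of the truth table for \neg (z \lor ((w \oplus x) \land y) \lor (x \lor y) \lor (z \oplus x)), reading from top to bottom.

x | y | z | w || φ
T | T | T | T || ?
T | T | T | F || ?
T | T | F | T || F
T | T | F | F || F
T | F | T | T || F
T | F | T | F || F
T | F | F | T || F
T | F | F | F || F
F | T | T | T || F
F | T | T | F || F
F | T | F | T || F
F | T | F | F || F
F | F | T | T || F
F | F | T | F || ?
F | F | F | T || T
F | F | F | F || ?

Row x=T, y=T, z=T, w=T: ((w \oplus x) \land y) = F, (x \lor y) = T, (z \oplus x) = F, (z \lor ((w \oplus x) \land y) \lor (x \lor y) \lor (z \oplus x)) = T, so the formula = F.
Row x=T, y=T, z=T, w=F: ((w \oplus x) \land y) = T, (x \lor y) = T, (z \oplus x) = F, (z \lor ((w \oplus x) \land y) \lor (x \lor y) \lor (z \oplus x)) = T, so the formula = F.
Row x=F, y=F, z=T, w=F: ((w \oplus x) \land y) = F, (x \lor y) = F, (z \oplus x) = T, (z \lor ((w \oplus x) \land y) \lor (x \lor y) \lor (z \oplus x)) = T, so the formula = F.
Row x=F, y=F, z=F, w=F: ((w \oplus x) \land y) = F, (x \lor y) = F, (z \oplus x) = F, (z \lor ((w \oplus x) \land y) \lor (x \lor y) \lor (z \oplus x)) = F, so the formula = T.

F, F, F, T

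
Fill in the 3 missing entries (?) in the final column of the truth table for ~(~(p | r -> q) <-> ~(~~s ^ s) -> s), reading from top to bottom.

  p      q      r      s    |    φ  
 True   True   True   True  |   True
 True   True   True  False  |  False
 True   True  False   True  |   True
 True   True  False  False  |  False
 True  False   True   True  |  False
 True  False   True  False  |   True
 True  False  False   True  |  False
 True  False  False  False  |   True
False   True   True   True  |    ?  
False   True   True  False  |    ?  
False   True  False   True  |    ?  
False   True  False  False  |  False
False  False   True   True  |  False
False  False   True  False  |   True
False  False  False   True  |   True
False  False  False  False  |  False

True, False, True

Row p=False, q=True, r=True, s=True: ~(p | r -> q) = False, (~(~~s ^ s) -> s) = True, (~(p | r -> q) <-> ~(~~s ^ s) -> s) = False, so the formula = True.
Row p=False, q=True, r=True, s=False: ~(p | r -> q) = False, (~(~~s ^ s) -> s) = False, (~(p | r -> q) <-> ~(~~s ^ s) -> s) = True, so the formula = False.
Row p=False, q=True, r=False, s=True: ~(p | r -> q) = False, (~(~~s ^ s) -> s) = True, (~(p | r -> q) <-> ~(~~s ^ s) -> s) = False, so the formula = True.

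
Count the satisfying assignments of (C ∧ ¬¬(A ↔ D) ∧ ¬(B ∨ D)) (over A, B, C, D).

A | B | C | D | (A ↔ D) | ¬(A ↔ D) | ¬¬(A ↔ D) | (B ∨ D) | ¬(B ∨ D) | (C ∧ ¬¬(A ↔ D) ∧ ¬(B ∨ D))
- | - | - | - | ------- | -------- | --------- | ------- | -------- | --------------------------
F | F | F | F |    T    |    F     |     T     |    F    |    T     |             F             
F | F | F | T |    F    |    T     |     F     |    T    |    F     |             F             
F | F | T | F |    T    |    F     |     T     |    F    |    T     |             T             
F | F | T | T |    F    |    T     |     F     |    T    |    F     |             F             
F | T | F | F |    T    |    F     |     T     |    T    |    F     |             F             
F | T | F | T |    F    |    T     |     F     |    T    |    F     |             F             
F | T | T | F |    T    |    F     |     T     |    T    |    F     |             F             
F | T | T | T |    F    |    T     |     F     |    T    |    F     |             F             
T | F | F | F |    F    |    T     |     F     |    F    |    T     |             F             
T | F | F | T |    T    |    F     |     T     |    T    |    F     |             F             
T | F | T | F |    F    |    T     |     F     |    F    |    T     |             F             
T | F | T | T |    T    |    F     |     T     |    T    |    F     |             F             
T | T | F | F |    F    |    T     |     F     |    T    |    F     |             F             
T | T | F | T |    T    |    F     |     T     |    T    |    F     |             F             
T | T | T | F |    F    |    T     |     F     |    T    |    F     |             F             
T | T | T | T |    T    |    F     |     T     |    T    |    F     |             F             
The formula is true on 1 of the 16 rows.

1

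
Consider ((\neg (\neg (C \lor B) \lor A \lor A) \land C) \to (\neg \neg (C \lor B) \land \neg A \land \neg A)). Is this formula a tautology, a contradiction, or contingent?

tautology

A | B | C | (C \lor B) | \neg (C \lor B) | \neg \neg (C \lor B) | \neg A | φ
- | - | - | ---------- | --------------- | -------------------- | ------ | -
T | T | T |     T      |        F        |          T           |   F    | T
T | T | F |     T      |        F        |          T           |   F    | T
T | F | T |     T      |        F        |          T           |   F    | T
T | F | F |     F      |        T        |          F           |   F    | T
F | T | T |     T      |        F        |          T           |   T    | T
F | T | F |     T      |        F        |          T           |   T    | T
F | F | T |     T      |        F        |          T           |   T    | T
F | F | F |     F      |        T        |          F           |   T    | T
Every row is T, so the formula is a tautology.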